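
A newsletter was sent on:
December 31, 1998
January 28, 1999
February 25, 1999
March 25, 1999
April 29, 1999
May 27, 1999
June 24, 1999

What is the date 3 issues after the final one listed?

All Thursdays; the gaps (28, 28, 28, 35, 28, 28) vary with month length.
This is the last Thursday of each month.
July 1999 ends with Thursday July 29, 1999.
Last Thursday of August 1999: August 26, 1999.
September 1999 ends with Thursday September 30, 1999.

September 30, 1999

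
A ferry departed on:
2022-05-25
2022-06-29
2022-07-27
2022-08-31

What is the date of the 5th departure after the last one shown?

2023-01-25

These are Wednesdays with 35, 28, 35-day gaps.
Each is the final Wednesday of its month — 2022-06-29 is past the 28th, so '4th Wednesday' doesn't fit.
Last Wednesday of September 2022: 2022-09-28.
Last Wednesday of October 2022: 2022-10-26.
November 2022 ends with Wednesday 2022-11-30.
December 2022 ends with Wednesday 2022-12-28.
January 2023 ends with Wednesday 2023-01-25.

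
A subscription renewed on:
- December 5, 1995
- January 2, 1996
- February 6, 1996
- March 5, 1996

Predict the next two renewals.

These are Tuesdays at 28- or 35-day spacing (28, 35, 28).
The pattern: 1st Tuesday of the month.
1st Tuesday of April 1996: April 2, 1996.
May 1996 — 1st Tuesday is May 7, 1996.

April 2, 1996; May 7, 1996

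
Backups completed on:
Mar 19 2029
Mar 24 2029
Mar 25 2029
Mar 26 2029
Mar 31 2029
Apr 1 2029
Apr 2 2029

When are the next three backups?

Every event lands on a Monday or Saturday or Sunday (gaps cycle 5, 1, 1, 5, 1, 1).
So the schedule is: every Monday, Saturday and Sunday.
The following Saturday is Apr 7 2029.
The following Sunday is Apr 8 2029.
Next Monday: Apr 9 2029.

Apr 7 2029, Apr 8 2029, Apr 9 2029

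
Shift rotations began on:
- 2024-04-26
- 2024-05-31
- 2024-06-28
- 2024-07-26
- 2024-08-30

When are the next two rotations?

2024-09-27, 2024-10-25

Every date is a Friday; gaps 35, 28, 28, 35 days.
Each is the last Friday of its month (at least one falls on the 29th or later, ruling out '4th Friday').
September 2024 ends with Friday 2024-09-27.
Last Friday of October 2024: 2024-10-25.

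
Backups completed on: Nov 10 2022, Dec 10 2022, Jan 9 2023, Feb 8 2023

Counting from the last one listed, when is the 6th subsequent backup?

Aug 7 2023

Every event comes 30 days after the last (30, 30, 30).
Feb 8 2023 + 30 days = Mar 10 2023.
Mar 10 2023 + 30 days = Apr 9 2023.
Apr 9 2023 + 30 days = May 9 2023.
May 9 2023 + 30 days = Jun 8 2023.
Jun 8 2023 + 30 days = Jul 8 2023.
Jul 8 2023 + 30 days = Aug 7 2023.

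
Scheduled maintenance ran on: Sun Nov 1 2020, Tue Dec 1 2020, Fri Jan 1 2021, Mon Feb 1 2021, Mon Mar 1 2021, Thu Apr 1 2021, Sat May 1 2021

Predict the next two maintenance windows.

Gaps: 30, 31, 31, 28, 31, 30 days — not constant. Every event is on the 1st of the month.
Pattern: the 1st of each month.
June 2021: Tue Jun 1 2021.
July 2021: Thu Jul 1 2021.

Tue Jun 1 2021, Thu Jul 1 2021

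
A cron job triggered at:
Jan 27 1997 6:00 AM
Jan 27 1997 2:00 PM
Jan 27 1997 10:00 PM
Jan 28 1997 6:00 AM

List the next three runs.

Spacing: 8, 8, 8 h — constant 8 h.
Jan 28 1997 6:00 AM + 8 h = Jan 28 1997 2:00 PM.
Jan 28 1997 2:00 PM + 8 h = Jan 28 1997 10:00 PM.
Jan 28 1997 10:00 PM + 8 h = Jan 29 1997 6:00 AM.

Jan 28 1997 2:00 PM, Jan 28 1997 10:00 PM, Jan 29 1997 6:00 AM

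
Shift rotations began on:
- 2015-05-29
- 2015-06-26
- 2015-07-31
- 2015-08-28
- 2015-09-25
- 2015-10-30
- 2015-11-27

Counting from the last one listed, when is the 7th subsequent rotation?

These are Fridays with 28, 35, 28, 28, 35, 28-day gaps.
Each is the final Friday of its month — 2015-05-29 is past the 28th, so '4th Friday' doesn't fit.
Last Friday of December 2015: 2015-12-25.
January 2016 ends with Friday 2016-01-29.
Last Friday of February 2016: 2016-02-26.
Last Friday of March 2016: 2016-03-25.
April 2016 ends with Friday 2016-04-29.
May 2016 ends with Friday 2016-05-27.
Last Friday of June 2016: 2016-06-24.

2016-06-24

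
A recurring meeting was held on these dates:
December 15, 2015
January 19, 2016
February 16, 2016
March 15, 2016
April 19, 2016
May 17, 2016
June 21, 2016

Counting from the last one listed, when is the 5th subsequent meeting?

Gaps: 35, 28, 28, 35, 28, 35 days — a mix of 28 and 35. Every date is a Tuesday.
Each is the 3rd Tuesday of its month.
July 2016 — 3rd Tuesday is July 19, 2016.
3rd Tuesday of August 2016: August 16, 2016.
3rd Tuesday of September 2016: September 20, 2016.
October 2016 — 3rd Tuesday is October 18, 2016.
3rd Tuesday of November 2016: November 15, 2016.

November 15, 2016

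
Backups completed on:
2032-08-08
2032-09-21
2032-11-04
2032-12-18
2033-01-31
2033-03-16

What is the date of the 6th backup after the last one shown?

The spacing is 44, 44, 44, 44, 44 days — always 44 days.
2033-03-16 + 44 days = 2033-04-29.
2033-04-29 + 44 days = 2033-06-12.
2033-06-12 + 44 days = 2033-07-26.
2033-07-26 + 44 days = 2033-09-08.
2033-09-08 + 44 days = 2033-10-22.
2033-10-22 + 44 days = 2033-12-05.

2033-12-05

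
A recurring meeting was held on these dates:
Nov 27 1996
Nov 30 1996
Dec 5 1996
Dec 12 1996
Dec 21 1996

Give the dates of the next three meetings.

The spacing grows by 2 each time: 3, 5, 7, 9 days.
Next gap: 11 days. Dec 21 1996 + 11 days = Jan 1 1997.
Next gap: 13 days. Jan 1 1997 + 13 days = Jan 14 1997.
Next gap: 15 days. Jan 14 1997 + 15 days = Jan 29 1997.

Jan 1 1997, Jan 14 1997, Jan 29 1997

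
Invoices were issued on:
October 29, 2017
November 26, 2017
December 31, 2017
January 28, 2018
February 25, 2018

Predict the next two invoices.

March 25, 2018; April 29, 2018

These are Sundays with 28, 35, 28, 28-day gaps.
Each is the final Sunday of its month — October 29, 2017 is past the 28th, so '4th Sunday' doesn't fit.
March 2018 ends with Sunday March 25, 2018.
Last Sunday of April 2018: April 29, 2018.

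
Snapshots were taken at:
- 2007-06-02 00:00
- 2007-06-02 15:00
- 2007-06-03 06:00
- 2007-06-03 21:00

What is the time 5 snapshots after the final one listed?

2007-06-07 00:00

Gaps: 15, 15, 15 hours — each event is 15 hours after the previous one.
2007-06-03 21:00 + 15 h = 2007-06-04 12:00.
2007-06-04 12:00 + 15 h = 2007-06-05 03:00.
2007-06-05 03:00 + 15 h = 2007-06-05 18:00.
2007-06-05 18:00 + 15 h = 2007-06-06 09:00.
2007-06-06 09:00 + 15 h = 2007-06-07 00:00.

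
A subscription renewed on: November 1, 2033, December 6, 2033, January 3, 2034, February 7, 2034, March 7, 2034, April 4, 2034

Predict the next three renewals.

All dates are Tuesdays, 35, 28, 35, 28, 28 days apart.
Specifically, the 1st Tuesday of each month.
May 2034 — 1st Tuesday is May 2, 2034.
1st Tuesday of June 2034: June 6, 2034.
July 2034 — 1st Tuesday is July 4, 2034.

May 2, 2034; June 6, 2034; July 4, 2034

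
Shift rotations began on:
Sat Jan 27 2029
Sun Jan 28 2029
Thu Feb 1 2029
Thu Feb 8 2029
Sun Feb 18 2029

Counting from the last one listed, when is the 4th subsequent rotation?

Sun Apr 29 2029

The spacing grows by 3 each time: 1, 4, 7, 10 days.
Next gap: 13 days. Sun Feb 18 2029 + 13 days = Sat Mar 3 2029.
Next gap: 16 days. Sat Mar 3 2029 + 16 days = Mon Mar 19 2029.
Next gap: 19 days. Mon Mar 19 2029 + 19 days = Sat Apr 7 2029.
Next gap: 22 days. Sat Apr 7 2029 + 22 days = Sun Apr 29 2029.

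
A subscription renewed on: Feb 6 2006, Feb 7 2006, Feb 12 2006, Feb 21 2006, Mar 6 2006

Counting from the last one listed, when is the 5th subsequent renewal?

The spacing grows by 4 each time: 1, 5, 9, 13 days.
Next gap: 17 days. Mar 6 2006 + 17 days = Mar 23 2006.
Next gap: 21 days. Mar 23 2006 + 21 days = Apr 13 2006.
Next gap: 25 days. Apr 13 2006 + 25 days = May 8 2006.
Next gap: 29 days. May 8 2006 + 29 days = Jun 6 2006.
Next gap: 33 days. Jun 6 2006 + 33 days = Jul 9 2006.

Jul 9 2006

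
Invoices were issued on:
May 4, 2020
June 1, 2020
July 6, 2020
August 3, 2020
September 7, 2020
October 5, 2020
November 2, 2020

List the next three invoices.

December 7, 2020; January 4, 2021; February 1, 2021

Gaps: 28, 35, 28, 35, 28, 28 days — a mix of 28 and 35. Every date is a Monday.
Each is the 1st Monday of its month.
December 2020 — 1st Monday is December 7, 2020.
January 2021 — 1st Monday is January 4, 2021.
February 2021 — 1st Monday is February 1, 2021.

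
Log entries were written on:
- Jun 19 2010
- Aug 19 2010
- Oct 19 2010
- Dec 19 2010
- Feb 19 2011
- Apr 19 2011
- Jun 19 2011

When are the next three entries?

The day-of-month is always 19 (61, 61, 61, 62, 59, 61 days between events).
So this recurs on the 19th of every 2 months.
August 2011: Aug 19 2011.
October 2011: Oct 19 2011.
December 2011: Dec 19 2011.

Aug 19 2011, Oct 19 2011, Dec 19 2011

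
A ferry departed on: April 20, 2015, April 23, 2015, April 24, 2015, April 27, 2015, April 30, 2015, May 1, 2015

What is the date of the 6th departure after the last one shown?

Every event lands on a Monday or Thursday or Friday (gaps cycle 3, 1, 3, 3, 1).
So the schedule is: every Monday, Thursday and Friday.
Next Monday: May 4, 2015.
Next Thursday: May 7, 2015.
The following Friday is May 8, 2015.
The following Monday is May 11, 2015.
Next Thursday: May 14, 2015.
The following Friday is May 15, 2015.

May 15, 2015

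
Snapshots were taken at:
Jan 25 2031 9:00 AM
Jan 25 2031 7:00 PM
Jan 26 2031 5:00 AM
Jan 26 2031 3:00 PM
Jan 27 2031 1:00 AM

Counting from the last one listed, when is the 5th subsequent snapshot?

Spacing: 10, 10, 10, 10 h — constant 10 h.
Jan 27 2031 1:00 AM + 10 h = Jan 27 2031 11:00 AM.
Jan 27 2031 11:00 AM + 10 h = Jan 27 2031 9:00 PM.
Jan 27 2031 9:00 PM + 10 h = Jan 28 2031 7:00 AM.
Jan 28 2031 7:00 AM + 10 h = Jan 28 2031 5:00 PM.
Jan 28 2031 5:00 PM + 10 h = Jan 29 2031 3:00 AM.

Jan 29 2031 3:00 AM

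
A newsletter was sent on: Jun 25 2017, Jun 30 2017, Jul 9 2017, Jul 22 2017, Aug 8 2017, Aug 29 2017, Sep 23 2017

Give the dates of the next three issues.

Oct 22 2017, Nov 24 2017, Dec 31 2017

Intervals are 5, 9, 13, 17, 21, 25 days — an arithmetic progression with common difference 4.
Next gap: 29 days. Sep 23 2017 + 29 days = Oct 22 2017.
Next gap: 33 days. Oct 22 2017 + 33 days = Nov 24 2017.
Next gap: 37 days. Nov 24 2017 + 37 days = Dec 31 2017.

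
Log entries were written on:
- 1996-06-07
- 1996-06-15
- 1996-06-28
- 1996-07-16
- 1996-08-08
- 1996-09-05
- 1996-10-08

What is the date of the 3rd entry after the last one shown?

Gaps: 8, 13, 18, 23, 28, 33 days — each gap is 5 larger than the previous one.
Next gap: 38 days. 1996-10-08 + 38 days = 1996-11-15.
Next gap: 43 days. 1996-11-15 + 43 days = 1996-12-28.
Next gap: 48 days. 1996-12-28 + 48 days = 1997-02-14.

1997-02-14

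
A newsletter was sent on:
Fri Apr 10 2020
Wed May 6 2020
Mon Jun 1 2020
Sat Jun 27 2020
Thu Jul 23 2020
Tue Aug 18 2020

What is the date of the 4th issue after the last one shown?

Every event comes 26 days after the last (26, 26, 26, 26, 26).
Tue Aug 18 2020 + 26 days = Sun Sep 13 2020.
Sun Sep 13 2020 + 26 days = Fri Oct 9 2020.
Fri Oct 9 2020 + 26 days = Wed Nov 4 2020.
Wed Nov 4 2020 + 26 days = Mon Nov 30 2020.

Mon Nov 30 2020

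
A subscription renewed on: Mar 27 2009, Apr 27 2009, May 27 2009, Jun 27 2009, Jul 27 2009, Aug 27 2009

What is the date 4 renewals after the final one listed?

Gaps: 31, 30, 31, 30, 31 days — not constant. Every event is on the 27th of the month.
Pattern: the 27th of each month.
Next: September 2009 → Sep 27 2009.
October 2009: Oct 27 2009.
November 2009: Nov 27 2009.
December 2009: Dec 27 2009.

Dec 27 2009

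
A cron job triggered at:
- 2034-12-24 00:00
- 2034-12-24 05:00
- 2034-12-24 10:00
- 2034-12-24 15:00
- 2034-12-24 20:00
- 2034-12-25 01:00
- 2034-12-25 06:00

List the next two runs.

2034-12-25 11:00, 2034-12-25 16:00

Gaps: 5, 5, 5, 5, 5, 5 hours — each event is 5 hours after the previous one.
2034-12-25 06:00 + 5 h = 2034-12-25 11:00.
2034-12-25 11:00 + 5 h = 2034-12-25 16:00.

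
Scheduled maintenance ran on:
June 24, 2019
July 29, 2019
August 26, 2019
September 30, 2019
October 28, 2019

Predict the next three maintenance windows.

These are Mondays with 35, 28, 35, 28-day gaps.
Each is the final Monday of its month — July 29, 2019 is past the 28th, so '4th Monday' doesn't fit.
Last Monday of November 2019: November 25, 2019.
December 2019 ends with Monday December 30, 2019.
Last Monday of January 2020: January 27, 2020.

November 25, 2019; December 30, 2019; January 27, 2020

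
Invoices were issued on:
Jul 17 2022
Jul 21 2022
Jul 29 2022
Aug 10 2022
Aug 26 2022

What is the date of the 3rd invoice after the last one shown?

Nov 6 2022

Gaps: 4, 8, 12, 16 days — each gap is 4 larger than the previous one.
Next gap: 20 days. Aug 26 2022 + 20 days = Sep 15 2022.
Next gap: 24 days. Sep 15 2022 + 24 days = Oct 9 2022.
Next gap: 28 days. Oct 9 2022 + 28 days = Nov 6 2022.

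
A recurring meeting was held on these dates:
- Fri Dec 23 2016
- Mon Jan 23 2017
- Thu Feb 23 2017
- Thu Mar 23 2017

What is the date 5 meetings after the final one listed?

Gaps: 31, 31, 28 days — not constant. Every event is on the 23rd of the month.
Pattern: the 23rd of each month.
Next: April 2017 → Sun Apr 23 2017.
May 2017: Tue May 23 2017.
June 2017: Fri Jun 23 2017.
July 2017: Sun Jul 23 2017.
August 2017: Wed Aug 23 2017.

Wed Aug 23 2017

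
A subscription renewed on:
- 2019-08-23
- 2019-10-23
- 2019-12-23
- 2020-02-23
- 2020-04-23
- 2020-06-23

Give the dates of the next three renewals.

Gaps: 61, 61, 62, 60, 61 days — not constant. Every event is on the 23rd of the month.
Pattern: the 23rd of every 2 months.
Next: August 2020 → 2020-08-23.
October 2020: 2020-10-23.
Next: December 2020 → 2020-12-23.

2020-08-23, 2020-10-23, 2020-12-23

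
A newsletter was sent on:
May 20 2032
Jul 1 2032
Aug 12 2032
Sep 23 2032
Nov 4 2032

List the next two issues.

The spacing is 42, 42, 42, 42 days — always 42 days.
Nov 4 2032 + 42 days = Dec 16 2032.
Dec 16 2032 + 42 days = Jan 27 2033.

Dec 16 2032, Jan 27 2033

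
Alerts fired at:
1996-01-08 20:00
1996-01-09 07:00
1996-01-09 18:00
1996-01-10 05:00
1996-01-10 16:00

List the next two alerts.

Gaps: 11, 11, 11, 11 hours — each event is 11 hours after the previous one.
1996-01-10 16:00 + 11 h = 1996-01-11 03:00.
1996-01-11 03:00 + 11 h = 1996-01-11 14:00.

1996-01-11 03:00, 1996-01-11 14:00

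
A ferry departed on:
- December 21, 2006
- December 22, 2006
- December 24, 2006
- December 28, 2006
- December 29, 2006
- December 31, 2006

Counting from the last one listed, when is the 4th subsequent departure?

Gaps: 1, 2, 4, 1, 2 days — not constant, but cyclic with period 3.
The events fall on every Thursday, Friday and Sunday.
The following Thursday is January 4, 2007.
The following Friday is January 5, 2007.
The following Sunday is January 7, 2007.
Next Thursday: January 11, 2007.

January 11, 2007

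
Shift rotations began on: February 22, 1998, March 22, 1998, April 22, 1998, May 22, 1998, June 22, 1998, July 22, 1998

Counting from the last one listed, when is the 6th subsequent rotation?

Gaps: 28, 31, 30, 31, 30 days — not constant. Every event is on the 22nd of the month.
Pattern: the 22nd of each month.
August 1998: August 22, 1998.
September 1998: September 22, 1998.
Next: October 1998 → October 22, 1998.
Next: November 1998 → November 22, 1998.
December 1998: December 22, 1998.
Next: January 1999 → January 22, 1999.

January 22, 1999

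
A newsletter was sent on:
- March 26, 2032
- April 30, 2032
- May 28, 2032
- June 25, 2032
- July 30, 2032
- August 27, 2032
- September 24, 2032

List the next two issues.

October 29, 2032; November 26, 2032

Every date is a Friday; gaps 35, 28, 28, 35, 28, 28 days.
Each is the last Friday of its month (at least one falls on the 29th or later, ruling out '4th Friday').
October 2032 ends with Friday October 29, 2032.
Last Friday of November 2032: November 26, 2032.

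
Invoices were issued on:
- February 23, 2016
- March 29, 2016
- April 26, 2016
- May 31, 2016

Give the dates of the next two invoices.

All Tuesdays; the gaps (35, 28, 35) vary with month length.
This is the last Tuesday of each month.
June 2016 ends with Tuesday June 28, 2016.
Last Tuesday of July 2016: July 26, 2016.

June 28, 2016; July 26, 2016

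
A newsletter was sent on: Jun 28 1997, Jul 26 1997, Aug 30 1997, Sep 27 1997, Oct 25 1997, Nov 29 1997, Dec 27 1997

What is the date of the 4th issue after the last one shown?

These are Saturdays with 28, 35, 28, 28, 35, 28-day gaps.
Each is the final Saturday of its month — Aug 30 1997 is past the 28th, so '4th Saturday' doesn't fit.
January 1998 ends with Saturday Jan 31 1998.
February 1998 ends with Saturday Feb 28 1998.
Last Saturday of March 1998: Mar 28 1998.
April 1998 ends with Saturday Apr 25 1998.

Apr 25 1998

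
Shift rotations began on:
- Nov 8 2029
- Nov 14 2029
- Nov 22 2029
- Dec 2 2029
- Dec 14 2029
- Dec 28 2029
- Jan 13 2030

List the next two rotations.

The spacing grows by 2 each time: 6, 8, 10, 12, 14, 16 days.
Next gap: 18 days. Jan 13 2030 + 18 days = Jan 31 2030.
Next gap: 20 days. Jan 31 2030 + 20 days = Feb 20 2030.

Jan 31 2030, Feb 20 2030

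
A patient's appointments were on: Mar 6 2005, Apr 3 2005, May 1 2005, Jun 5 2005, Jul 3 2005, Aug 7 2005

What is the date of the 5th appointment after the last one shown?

All dates are Sundays, 28, 28, 35, 28, 35 days apart.
Specifically, the 1st Sunday of each month.
September 2005 — 1st Sunday is Sep 4 2005.
1st Sunday of October 2005: Oct 2 2005.
November 2005 — 1st Sunday is Nov 6 2005.
December 2005 — 1st Sunday is Dec 4 2005.
January 2006 — 1st Sunday is Jan 1 2006.

Jan 1 2006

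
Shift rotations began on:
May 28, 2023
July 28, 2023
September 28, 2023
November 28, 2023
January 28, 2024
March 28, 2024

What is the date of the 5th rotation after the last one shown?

Gaps: 61, 62, 61, 61, 60 days — not constant. Every event is on the 28th of the month.
Pattern: the 28th of every 2 months.
Next: May 2024 → May 28, 2024.
Next: July 2024 → July 28, 2024.
September 2024: September 28, 2024.
Next: November 2024 → November 28, 2024.
Next: January 2025 → January 28, 2025.

January 28, 2025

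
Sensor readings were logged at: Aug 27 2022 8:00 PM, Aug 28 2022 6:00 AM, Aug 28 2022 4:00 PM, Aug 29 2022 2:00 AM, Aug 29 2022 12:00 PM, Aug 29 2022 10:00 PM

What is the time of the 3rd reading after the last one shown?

Spacing: 10, 10, 10, 10, 10 h — constant 10 h.
Aug 29 2022 10:00 PM + 10 h = Aug 30 2022 8:00 AM.
Aug 30 2022 8:00 AM + 10 h = Aug 30 2022 6:00 PM.
Aug 30 2022 6:00 PM + 10 h = Aug 31 2022 4:00 AM.

Aug 31 2022 4:00 AM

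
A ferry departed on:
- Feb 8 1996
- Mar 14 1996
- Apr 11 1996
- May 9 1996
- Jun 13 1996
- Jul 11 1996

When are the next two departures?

These are Thursdays at 28- or 35-day spacing (35, 28, 28, 35, 28).
The pattern: 2nd Thursday of the month.
2nd Thursday of August 1996: Aug 8 1996.
2nd Thursday of September 1996: Sep 12 1996.

Aug 8 1996, Sep 12 1996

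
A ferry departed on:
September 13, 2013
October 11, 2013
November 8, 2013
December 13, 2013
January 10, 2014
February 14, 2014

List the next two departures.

March 14, 2014; April 11, 2014

These are Fridays at 28- or 35-day spacing (28, 28, 35, 28, 35).
The pattern: 2nd Friday of the month.
2nd Friday of March 2014: March 14, 2014.
April 2014 — 2nd Friday is April 11, 2014.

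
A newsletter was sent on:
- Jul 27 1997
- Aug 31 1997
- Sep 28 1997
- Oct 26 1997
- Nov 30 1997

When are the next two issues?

Dec 28 1997, Jan 25 1998

Every date is a Sunday; gaps 35, 28, 28, 35 days.
Each is the last Sunday of its month (at least one falls on the 29th or later, ruling out '4th Sunday').
December 1997 ends with Sunday Dec 28 1997.
Last Sunday of January 1998: Jan 25 1998.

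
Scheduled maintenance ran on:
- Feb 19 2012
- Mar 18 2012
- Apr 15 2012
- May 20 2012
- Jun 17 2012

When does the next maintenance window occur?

Jul 15 2012

These are Sundays at 28- or 35-day spacing (28, 28, 35, 28).
The pattern: 3rd Sunday of the month.
3rd Sunday of July 2012: Jul 15 2012.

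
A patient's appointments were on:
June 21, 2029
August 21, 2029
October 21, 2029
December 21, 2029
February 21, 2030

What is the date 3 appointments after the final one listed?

August 21, 2030

The day-of-month is always 21 (61, 61, 61, 62 days between events).
So this recurs on the 21st of every 2 months.
April 2030: April 21, 2030.
June 2030: June 21, 2030.
Next: August 2030 → August 21, 2030.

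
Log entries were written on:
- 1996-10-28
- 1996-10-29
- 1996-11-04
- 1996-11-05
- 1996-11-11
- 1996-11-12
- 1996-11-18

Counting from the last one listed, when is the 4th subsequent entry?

Gaps: 1, 6, 1, 6, 1, 6 days — not constant, but cyclic with period 2.
The events fall on every Monday and Tuesday.
Next Tuesday: 1996-11-19.
Next Monday: 1996-11-25.
The following Tuesday is 1996-11-26.
Next Monday: 1996-12-02.

1996-12-02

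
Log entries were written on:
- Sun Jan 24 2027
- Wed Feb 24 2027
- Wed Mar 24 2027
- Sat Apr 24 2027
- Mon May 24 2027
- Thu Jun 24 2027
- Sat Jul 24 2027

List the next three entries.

Tue Aug 24 2027, Fri Sep 24 2027, Sun Oct 24 2027

Gaps: 31, 28, 31, 30, 31, 30 days — not constant. Every event is on the 24th of the month.
Pattern: the 24th of each month.
Next: August 2027 → Tue Aug 24 2027.
September 2027: Fri Sep 24 2027.
October 2027: Sun Oct 24 2027.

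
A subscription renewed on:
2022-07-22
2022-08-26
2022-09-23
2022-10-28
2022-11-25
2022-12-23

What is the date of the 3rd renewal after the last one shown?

These are Fridays at 28- or 35-day spacing (35, 28, 35, 28, 28).
The pattern: 4th Friday of the month.
4th Friday of January 2023: 2023-01-27.
February 2023 — 4th Friday is 2023-02-24.
March 2023 — 4th Friday is 2023-03-24.

2023-03-24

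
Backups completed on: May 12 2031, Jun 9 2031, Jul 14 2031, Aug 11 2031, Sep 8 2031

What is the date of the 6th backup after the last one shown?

These are Mondays at 28- or 35-day spacing (28, 35, 28, 28).
The pattern: 2nd Monday of the month.
October 2031 — 2nd Monday is Oct 13 2031.
November 2031 — 2nd Monday is Nov 10 2031.
2nd Monday of December 2031: Dec 8 2031.
2nd Monday of January 2032: Jan 12 2032.
February 2032 — 2nd Monday is Feb 9 2032.
2nd Monday of March 2032: Mar 8 2032.

Mar 8 2032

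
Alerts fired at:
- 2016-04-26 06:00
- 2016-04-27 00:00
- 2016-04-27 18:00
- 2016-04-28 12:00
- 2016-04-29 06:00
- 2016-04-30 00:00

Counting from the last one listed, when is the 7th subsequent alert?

2016-05-05 06:00

Gaps: 18, 18, 18, 18, 18 hours — each event is 18 hours after the previous one.
2016-04-30 00:00 + 18 h = 2016-04-30 18:00.
2016-04-30 18:00 + 18 h = 2016-05-01 12:00.
2016-05-01 12:00 + 18 h = 2016-05-02 06:00.
2016-05-02 06:00 + 18 h = 2016-05-03 00:00.
2016-05-03 00:00 + 18 h = 2016-05-03 18:00.
2016-05-03 18:00 + 18 h = 2016-05-04 12:00.
2016-05-04 12:00 + 18 h = 2016-05-05 06:00.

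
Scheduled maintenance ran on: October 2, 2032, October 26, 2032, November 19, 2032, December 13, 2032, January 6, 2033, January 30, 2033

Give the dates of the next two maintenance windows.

February 23, 2033; March 19, 2033

Every event comes 24 days after the last (24, 24, 24, 24, 24).
January 30, 2033 + 24 days = February 23, 2033.
February 23, 2033 + 24 days = March 19, 2033.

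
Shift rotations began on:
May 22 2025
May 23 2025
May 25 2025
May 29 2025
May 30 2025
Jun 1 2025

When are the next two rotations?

Jun 5 2025, Jun 6 2025

Gaps: 1, 2, 4, 1, 2 days — not constant, but cyclic with period 3.
The events fall on every Thursday, Friday and Sunday.
Next Thursday: Jun 5 2025.
Next Friday: Jun 6 2025.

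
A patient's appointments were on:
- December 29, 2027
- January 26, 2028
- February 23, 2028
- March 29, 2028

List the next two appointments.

April 26, 2028; May 31, 2028

These are Wednesdays with 28, 28, 35-day gaps.
Each is the final Wednesday of its month — December 29, 2027 is past the 28th, so '4th Wednesday' doesn't fit.
April 2028 ends with Wednesday April 26, 2028.
May 2028 ends with Wednesday May 31, 2028.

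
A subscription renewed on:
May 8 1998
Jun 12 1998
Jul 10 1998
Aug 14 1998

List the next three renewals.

All dates are Fridays, 35, 28, 35 days apart.
Specifically, the 2nd Friday of each month.
2nd Friday of September 1998: Sep 11 1998.
2nd Friday of October 1998: Oct 9 1998.
2nd Friday of November 1998: Nov 13 1998.

Sep 11 1998, Oct 9 1998, Nov 13 1998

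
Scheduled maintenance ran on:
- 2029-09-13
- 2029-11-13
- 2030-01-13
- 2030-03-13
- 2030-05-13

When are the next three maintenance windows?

2030-07-13, 2030-09-13, 2030-11-13

Each date is the 13th; the gaps (61, 61, 59, 61) track the month lengths.
The rule is the 13th of every 2 months.
Next: July 2030 → 2030-07-13.
September 2030: 2030-09-13.
November 2030: 2030-11-13.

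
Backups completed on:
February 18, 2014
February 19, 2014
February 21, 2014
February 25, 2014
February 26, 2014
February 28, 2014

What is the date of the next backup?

March 4, 2014

Gaps: 1, 2, 4, 1, 2 days — not constant, but cyclic with period 3.
The events fall on every Tuesday, Wednesday and Friday.
The following Tuesday is March 4, 2014.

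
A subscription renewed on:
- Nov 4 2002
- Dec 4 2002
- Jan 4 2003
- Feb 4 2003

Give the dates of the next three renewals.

Mar 4 2003, Apr 4 2003, May 4 2003

The day-of-month is always 4 (30, 31, 31 days between events).
So this recurs on the 4th of each month.
March 2003: Mar 4 2003.
April 2003: Apr 4 2003.
May 2003: May 4 2003.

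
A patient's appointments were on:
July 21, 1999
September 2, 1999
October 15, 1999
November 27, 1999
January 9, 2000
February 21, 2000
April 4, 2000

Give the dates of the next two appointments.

Gaps between consecutive events: 43, 43, 43, 43, 43, 43 days — a constant 43-day interval.
April 4, 2000 + 43 days = May 17, 2000.
May 17, 2000 + 43 days = June 29, 2000.

May 17, 2000; June 29, 2000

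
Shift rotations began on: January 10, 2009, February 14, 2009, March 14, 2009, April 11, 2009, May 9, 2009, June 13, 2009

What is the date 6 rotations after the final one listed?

All dates are Saturdays, 35, 28, 28, 28, 35 days apart.
Specifically, the 2nd Saturday of each month.
July 2009 — 2nd Saturday is July 11, 2009.
2nd Saturday of August 2009: August 8, 2009.
2nd Saturday of September 2009: September 12, 2009.
October 2009 — 2nd Saturday is October 10, 2009.
November 2009 — 2nd Saturday is November 14, 2009.
December 2009 — 2nd Saturday is December 12, 2009.

December 12, 2009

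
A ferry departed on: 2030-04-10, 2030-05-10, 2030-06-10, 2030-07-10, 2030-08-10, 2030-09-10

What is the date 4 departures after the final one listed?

2031-01-10

The day-of-month is always 10 (30, 31, 30, 31, 31 days between events).
So this recurs on the 10th of each month.
October 2030: 2030-10-10.
Next: November 2030 → 2030-11-10.
December 2030: 2030-12-10.
Next: January 2031 → 2031-01-10.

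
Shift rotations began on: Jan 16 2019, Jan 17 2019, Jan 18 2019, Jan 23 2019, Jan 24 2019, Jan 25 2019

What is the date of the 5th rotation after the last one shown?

Feb 7 2019

Gaps: 1, 1, 5, 1, 1 days — not constant, but cyclic with period 3.
The events fall on every Wednesday, Thursday and Friday.
The following Wednesday is Jan 30 2019.
Next Thursday: Jan 31 2019.
Next Friday: Feb 1 2019.
Next Wednesday: Feb 6 2019.
The following Thursday is Feb 7 2019.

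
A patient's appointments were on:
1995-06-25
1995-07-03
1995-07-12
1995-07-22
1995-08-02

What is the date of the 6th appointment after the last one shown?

1995-10-28

Intervals are 8, 9, 10, 11 days — an arithmetic progression with common difference 1.
Next gap: 12 days. 1995-08-02 + 12 days = 1995-08-14.
Next gap: 13 days. 1995-08-14 + 13 days = 1995-08-27.
Next gap: 14 days. 1995-08-27 + 14 days = 1995-09-10.
Next gap: 15 days. 1995-09-10 + 15 days = 1995-09-25.
Next gap: 16 days. 1995-09-25 + 16 days = 1995-10-11.
Next gap: 17 days. 1995-10-11 + 17 days = 1995-10-28.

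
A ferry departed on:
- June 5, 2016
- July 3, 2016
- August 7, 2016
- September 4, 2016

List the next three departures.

October 2, 2016; November 6, 2016; December 4, 2016

All dates are Sundays, 28, 35, 28 days apart.
Specifically, the 1st Sunday of each month.
October 2016 — 1st Sunday is October 2, 2016.
1st Sunday of November 2016: November 6, 2016.
December 2016 — 1st Sunday is December 4, 2016.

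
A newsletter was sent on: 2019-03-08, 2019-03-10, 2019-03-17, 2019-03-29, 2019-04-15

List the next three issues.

Intervals are 2, 7, 12, 17 days — an arithmetic progression with common difference 5.
Next gap: 22 days. 2019-04-15 + 22 days = 2019-05-07.
Next gap: 27 days. 2019-05-07 + 27 days = 2019-06-03.
Next gap: 32 days. 2019-06-03 + 32 days = 2019-07-05.

2019-05-07, 2019-06-03, 2019-07-05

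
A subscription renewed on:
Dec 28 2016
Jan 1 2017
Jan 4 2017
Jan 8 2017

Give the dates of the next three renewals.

Jan 11 2017, Jan 15 2017, Jan 18 2017

Every event lands on a Wednesday or Sunday (gaps cycle 4, 3, 4).
So the schedule is: every Wednesday and Sunday.
Next Wednesday: Jan 11 2017.
Next Sunday: Jan 15 2017.
Next Wednesday: Jan 18 2017.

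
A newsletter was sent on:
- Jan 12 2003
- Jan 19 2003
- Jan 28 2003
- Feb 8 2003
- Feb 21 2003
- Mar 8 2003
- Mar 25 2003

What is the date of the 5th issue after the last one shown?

Intervals are 7, 9, 11, 13, 15, 17 days — an arithmetic progression with common difference 2.
Next gap: 19 days. Mar 25 2003 + 19 days = Apr 13 2003.
Next gap: 21 days. Apr 13 2003 + 21 days = May 4 2003.
Next gap: 23 days. May 4 2003 + 23 days = May 27 2003.
Next gap: 25 days. May 27 2003 + 25 days = Jun 21 2003.
Next gap: 27 days. Jun 21 2003 + 27 days = Jul 18 2003.

Jul 18 2003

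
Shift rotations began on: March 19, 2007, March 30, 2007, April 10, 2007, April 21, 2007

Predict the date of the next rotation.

May 2, 2007

Gaps between consecutive events: 11, 11, 11 days — a constant 11-day interval.
April 21, 2007 + 11 days = May 2, 2007.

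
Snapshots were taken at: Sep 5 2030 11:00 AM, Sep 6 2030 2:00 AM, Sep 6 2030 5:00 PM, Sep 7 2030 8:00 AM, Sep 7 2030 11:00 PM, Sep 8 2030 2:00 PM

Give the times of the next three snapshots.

Sep 9 2030 5:00 AM, Sep 9 2030 8:00 PM, Sep 10 2030 11:00 AM

The interval is a steady 15 hours (15, 15, 15, 15, 15).
Sep 8 2030 2:00 PM + 15 h = Sep 9 2030 5:00 AM.
Sep 9 2030 5:00 AM + 15 h = Sep 9 2030 8:00 PM.
Sep 9 2030 8:00 PM + 15 h = Sep 10 2030 11:00 AM.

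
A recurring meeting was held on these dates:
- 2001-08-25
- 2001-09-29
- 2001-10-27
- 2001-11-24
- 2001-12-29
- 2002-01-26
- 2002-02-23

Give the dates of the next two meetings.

Every date is a Saturday; gaps 35, 28, 28, 35, 28, 28 days.
Each is the last Saturday of its month (at least one falls on the 29th or later, ruling out '4th Saturday').
Last Saturday of March 2002: 2002-03-30.
April 2002 ends with Saturday 2002-04-27.

2002-03-30, 2002-04-27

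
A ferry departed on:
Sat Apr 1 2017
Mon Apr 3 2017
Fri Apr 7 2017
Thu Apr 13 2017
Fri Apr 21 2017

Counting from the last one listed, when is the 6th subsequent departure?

Gaps: 2, 4, 6, 8 days — each gap is 2 larger than the previous one.
Next gap: 10 days. Fri Apr 21 2017 + 10 days = Mon May 1 2017.
Next gap: 12 days. Mon May 1 2017 + 12 days = Sat May 13 2017.
Next gap: 14 days. Sat May 13 2017 + 14 days = Sat May 27 2017.
Next gap: 16 days. Sat May 27 2017 + 16 days = Mon Jun 12 2017.
Next gap: 18 days. Mon Jun 12 2017 + 18 days = Fri Jun 30 2017.
Next gap: 20 days. Fri Jun 30 2017 + 20 days = Thu Jul 20 2017.

Thu Jul 20 2017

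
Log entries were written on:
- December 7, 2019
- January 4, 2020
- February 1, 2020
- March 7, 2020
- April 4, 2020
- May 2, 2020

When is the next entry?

Gaps: 28, 28, 35, 28, 28 days — a mix of 28 and 35. Every date is a Saturday.
Each is the 1st Saturday of its month.
1st Saturday of June 2020: June 6, 2020.

June 6, 2020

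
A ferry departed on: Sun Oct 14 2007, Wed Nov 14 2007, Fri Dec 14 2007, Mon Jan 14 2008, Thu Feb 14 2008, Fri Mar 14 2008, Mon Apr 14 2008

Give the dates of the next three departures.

Wed May 14 2008, Sat Jun 14 2008, Mon Jul 14 2008

The day-of-month is always 14 (31, 30, 31, 31, 29, 31 days between events).
So this recurs on the 14th of each month.
Next: May 2008 → Wed May 14 2008.
June 2008: Sat Jun 14 2008.
July 2008: Mon Jul 14 2008.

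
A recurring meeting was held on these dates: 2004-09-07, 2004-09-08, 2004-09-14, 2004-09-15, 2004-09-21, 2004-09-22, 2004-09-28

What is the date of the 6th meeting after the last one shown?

2004-10-19

Every event lands on a Tuesday or Wednesday (gaps cycle 1, 6, 1, 6, 1, 6).
So the schedule is: every Tuesday and Wednesday.
Next Wednesday: 2004-09-29.
Next Tuesday: 2004-10-05.
Next Wednesday: 2004-10-06.
Next Tuesday: 2004-10-12.
The following Wednesday is 2004-10-13.
Next Tuesday: 2004-10-19.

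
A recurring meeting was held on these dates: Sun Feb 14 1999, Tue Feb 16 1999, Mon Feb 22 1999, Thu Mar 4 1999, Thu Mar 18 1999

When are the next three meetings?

Mon Apr 5 1999, Tue Apr 27 1999, Sun May 23 1999

Intervals are 2, 6, 10, 14 days — an arithmetic progression with common difference 4.
Next gap: 18 days. Thu Mar 18 1999 + 18 days = Mon Apr 5 1999.
Next gap: 22 days. Mon Apr 5 1999 + 22 days = Tue Apr 27 1999.
Next gap: 26 days. Tue Apr 27 1999 + 26 days = Sun May 23 1999.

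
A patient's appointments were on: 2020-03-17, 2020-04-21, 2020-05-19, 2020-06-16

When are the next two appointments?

2020-07-21, 2020-08-18

All dates are Tuesdays, 35, 28, 28 days apart.
Specifically, the 3rd Tuesday of each month.
3rd Tuesday of July 2020: 2020-07-21.
3rd Tuesday of August 2020: 2020-08-18.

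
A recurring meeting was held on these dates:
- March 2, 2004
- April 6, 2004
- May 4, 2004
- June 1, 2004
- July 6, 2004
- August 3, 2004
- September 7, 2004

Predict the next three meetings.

These are Tuesdays at 28- or 35-day spacing (35, 28, 28, 35, 28, 35).
The pattern: 1st Tuesday of the month.
1st Tuesday of October 2004: October 5, 2004.
1st Tuesday of November 2004: November 2, 2004.
1st Tuesday of December 2004: December 7, 2004.

October 5, 2004; November 2, 2004; December 7, 2004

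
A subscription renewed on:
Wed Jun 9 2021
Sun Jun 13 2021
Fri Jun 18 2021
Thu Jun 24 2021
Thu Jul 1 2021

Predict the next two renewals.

Fri Jul 9 2021, Sun Jul 18 2021

The spacing grows by 1 each time: 4, 5, 6, 7 days.
Next gap: 8 days. Thu Jul 1 2021 + 8 days = Fri Jul 9 2021.
Next gap: 9 days. Fri Jul 9 2021 + 9 days = Sun Jul 18 2021.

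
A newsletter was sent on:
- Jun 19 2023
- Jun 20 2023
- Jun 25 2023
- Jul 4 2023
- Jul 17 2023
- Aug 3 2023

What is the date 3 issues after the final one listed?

Oct 17 2023

The spacing grows by 4 each time: 1, 5, 9, 13, 17 days.
Next gap: 21 days. Aug 3 2023 + 21 days = Aug 24 2023.
Next gap: 25 days. Aug 24 2023 + 25 days = Sep 18 2023.
Next gap: 29 days. Sep 18 2023 + 29 days = Oct 17 2023.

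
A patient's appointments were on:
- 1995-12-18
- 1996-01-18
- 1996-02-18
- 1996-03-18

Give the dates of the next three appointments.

1996-04-18, 1996-05-18, 1996-06-18

Gaps: 31, 31, 29 days — not constant. Every event is on the 18th of the month.
Pattern: the 18th of each month.
April 1996: 1996-04-18.
Next: May 1996 → 1996-05-18.
Next: June 1996 → 1996-06-18.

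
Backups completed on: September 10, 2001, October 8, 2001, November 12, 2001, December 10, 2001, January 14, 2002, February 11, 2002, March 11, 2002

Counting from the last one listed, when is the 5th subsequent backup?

August 12, 2002

Gaps: 28, 35, 28, 35, 28, 28 days — a mix of 28 and 35. Every date is a Monday.
Each is the 2nd Monday of its month.
April 2002 — 2nd Monday is April 8, 2002.
May 2002 — 2nd Monday is May 13, 2002.
2nd Monday of June 2002: June 10, 2002.
2nd Monday of July 2002: July 8, 2002.
August 2002 — 2nd Monday is August 12, 2002.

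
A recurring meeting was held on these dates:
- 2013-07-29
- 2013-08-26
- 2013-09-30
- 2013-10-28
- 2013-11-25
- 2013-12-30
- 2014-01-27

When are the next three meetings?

Every date is a Monday; gaps 28, 35, 28, 28, 35, 28 days.
Each is the last Monday of its month (at least one falls on the 29th or later, ruling out '4th Monday').
Last Monday of February 2014: 2014-02-24.
Last Monday of March 2014: 2014-03-31.
Last Monday of April 2014: 2014-04-28.

2014-02-24, 2014-03-31, 2014-04-28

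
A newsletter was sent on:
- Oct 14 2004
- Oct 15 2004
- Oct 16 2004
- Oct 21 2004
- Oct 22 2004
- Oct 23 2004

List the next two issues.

Gaps: 1, 1, 5, 1, 1 days — not constant, but cyclic with period 3.
The events fall on every Thursday, Friday and Saturday.
Next Thursday: Oct 28 2004.
Next Friday: Oct 29 2004.

Oct 28 2004, Oct 29 2004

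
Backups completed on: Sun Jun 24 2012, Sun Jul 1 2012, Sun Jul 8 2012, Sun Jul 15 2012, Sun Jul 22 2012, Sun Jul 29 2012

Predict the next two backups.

Sun Aug 5 2012, Sun Aug 12 2012

Every event comes 7 days after the last (7, 7, 7, 7, 7).
Sun Jul 29 2012 + 7 days = Sun Aug 5 2012.
Sun Aug 5 2012 + 7 days = Sun Aug 12 2012.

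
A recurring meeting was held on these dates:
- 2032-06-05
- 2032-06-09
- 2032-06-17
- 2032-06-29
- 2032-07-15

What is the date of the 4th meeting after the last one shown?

Gaps: 4, 8, 12, 16 days — each gap is 4 larger than the previous one.
Next gap: 20 days. 2032-07-15 + 20 days = 2032-08-04.
Next gap: 24 days. 2032-08-04 + 24 days = 2032-08-28.
Next gap: 28 days. 2032-08-28 + 28 days = 2032-09-25.
Next gap: 32 days. 2032-09-25 + 32 days = 2032-10-27.

2032-10-27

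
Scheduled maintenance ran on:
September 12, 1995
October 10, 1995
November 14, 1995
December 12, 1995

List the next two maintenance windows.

Gaps: 28, 35, 28 days — a mix of 28 and 35. Every date is a Tuesday.
Each is the 2nd Tuesday of its month.
2nd Tuesday of January 1996: January 9, 1996.
2nd Tuesday of February 1996: February 13, 1996.

January 9, 1996; February 13, 1996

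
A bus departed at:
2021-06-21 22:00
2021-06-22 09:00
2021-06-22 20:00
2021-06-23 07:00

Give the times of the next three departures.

Spacing: 11, 11, 11 h — constant 11 h.
2021-06-23 07:00 + 11 h = 2021-06-23 18:00.
2021-06-23 18:00 + 11 h = 2021-06-24 05:00.
2021-06-24 05:00 + 11 h = 2021-06-24 16:00.

2021-06-23 18:00, 2021-06-24 05:00, 2021-06-24 16:00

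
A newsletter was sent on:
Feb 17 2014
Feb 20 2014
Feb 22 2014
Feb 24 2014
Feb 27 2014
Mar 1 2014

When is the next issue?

The gap pattern 3, 2, 2, 3, 2 repeats every 3 events.
These are the Mondays, Thursdays and Saturdays of each week.
The following Monday is Mar 3 2014.

Mar 3 2014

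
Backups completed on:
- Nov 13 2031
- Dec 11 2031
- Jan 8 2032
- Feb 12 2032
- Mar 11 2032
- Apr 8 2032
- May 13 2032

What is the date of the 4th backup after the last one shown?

Sep 9 2032

All dates are Thursdays, 28, 28, 35, 28, 28, 35 days apart.
Specifically, the 2nd Thursday of each month.
June 2032 — 2nd Thursday is Jun 10 2032.
July 2032 — 2nd Thursday is Jul 8 2032.
August 2032 — 2nd Thursday is Aug 12 2032.
2nd Thursday of September 2032: Sep 9 2032.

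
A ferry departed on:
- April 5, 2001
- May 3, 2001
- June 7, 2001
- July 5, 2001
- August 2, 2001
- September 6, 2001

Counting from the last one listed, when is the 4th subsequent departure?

January 3, 2002

All dates are Thursdays, 28, 35, 28, 28, 35 days apart.
Specifically, the 1st Thursday of each month.
October 2001 — 1st Thursday is October 4, 2001.
November 2001 — 1st Thursday is November 1, 2001.
December 2001 — 1st Thursday is December 6, 2001.
1st Thursday of January 2002: January 3, 2002.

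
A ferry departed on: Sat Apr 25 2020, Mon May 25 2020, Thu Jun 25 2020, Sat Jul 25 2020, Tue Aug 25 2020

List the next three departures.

Fri Sep 25 2020, Sun Oct 25 2020, Wed Nov 25 2020

The day-of-month is always 25 (30, 31, 30, 31 days between events).
So this recurs on the 25th of each month.
September 2020: Fri Sep 25 2020.
Next: October 2020 → Sun Oct 25 2020.
Next: November 2020 → Wed Nov 25 2020.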